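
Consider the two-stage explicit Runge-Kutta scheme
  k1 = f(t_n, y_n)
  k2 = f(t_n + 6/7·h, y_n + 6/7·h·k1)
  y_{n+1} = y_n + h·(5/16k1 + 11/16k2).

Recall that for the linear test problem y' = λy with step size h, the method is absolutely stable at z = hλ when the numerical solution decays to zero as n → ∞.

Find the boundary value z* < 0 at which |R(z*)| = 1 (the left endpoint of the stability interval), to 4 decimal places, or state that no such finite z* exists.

left endpoint -1.6970.

Test eqn y'=λy, z=hλ:
  k1=λy_n ⇒ h·k1=z·y_n;  k2=λ(1+6/7z)y_n ⇒ h·k2=z(1+6/7z)y_n
  y_{n+1}/y_n = 1 + 5/16z + 11/16z(1+6/7z) = 1 + z + 33/56z²
  so R(z) = 1 + z + 33/56z².

Need |R(x)|<1, x<0.
x=-0.92: |R|=0.5788
R=1: x+33/56x²=0 ⇒ x=−56/33=-1.6970; min R=1−1/(4·33/56)=0.5758>−1
Confirm numerically:
  x=-1.611: |R|=0.91839 <1
  x=-1.291: |R|=0.69115 <1
  x=-1.078: |R|=0.60680 <1
  x=-1.044: |R|=0.59828 <1
  x=-2.277: |R|=1.77829 >1
  x=-1.855: |R|=1.17275 >1
So |R|<1 on (-1.6970, 0).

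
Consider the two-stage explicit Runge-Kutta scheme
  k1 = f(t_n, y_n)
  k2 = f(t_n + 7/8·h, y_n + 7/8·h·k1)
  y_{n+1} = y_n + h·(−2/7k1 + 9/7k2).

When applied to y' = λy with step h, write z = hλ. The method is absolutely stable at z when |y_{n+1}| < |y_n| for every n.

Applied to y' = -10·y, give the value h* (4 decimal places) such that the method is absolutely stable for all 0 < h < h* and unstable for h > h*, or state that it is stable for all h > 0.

Test eqn y'=λy, z=hλ:
  k1=λy_n ⇒ h·k1=z·y_n;  k2=λ(1+7/8z)y_n ⇒ h·k2=z(1+7/8z)y_n
  y_{n+1}/y_n = 1 − 2/7z + 9/7z(1+7/8z) = 1 + z + 9/8z²
  R(z) = 1 + z + 9/8z².

Need |R(x)|<1, x<0.
x=-1.34: |R|=1.6801
R=1: x+9/8x²=0 ⇒ x=−8/9=-0.8889; min R=1−1/(4·9/8)=0.7778>−1
Confirm numerically:
  x=-0.656: |R|=0.82813 <1
  x=-0.635: |R|=0.81863 <1
  x=-0.555: |R|=0.79153 <1
  x=-1.305: |R|=1.61090 >1
  x=-1.142: |R|=1.32518 >1
Interval (-0.8889, 0).

(-0.8889,0); λ=-10 ⇒ h* = (8/9)/10 = 0.0889.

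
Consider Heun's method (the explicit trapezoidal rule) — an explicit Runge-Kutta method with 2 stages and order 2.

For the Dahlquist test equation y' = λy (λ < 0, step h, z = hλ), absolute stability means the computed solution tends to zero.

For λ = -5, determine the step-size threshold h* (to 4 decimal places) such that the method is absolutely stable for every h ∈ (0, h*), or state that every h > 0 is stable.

On y'=λy, z=hλ:
  order 2, 2-stage ⇒ R(z)=1+z+z^2/2
  (e.g. R(-0.55)=0.60125, |R|=0.60125)

Solve |R(x)|<1 on ℝ⁻.
x=-0.55: |R|=0.6013
|R(-1.95)|=0.9512 |R(-1.93)|=0.9325 |R(-0.69)|=0.5481
Bisect:
  x_lo=-2.8511 |R|=2.2133  x_hi=-0.3095 |R|=0.7384
  mid=-1.58029 |R|=0.66837 →hi
  mid=-2.21570 |R|=1.23897 →lo
  mid=-1.89800 |R|=0.90320 →hi
  mid=-2.05685 |R|=1.05847 →lo
  mid=-1.97742 |R|=0.97768 →hi
  mid=-2.01714 |R|=1.01728 →lo
  mid=-1.99728 |R|=0.99728 →hi
  ...
  [-2.00007,-1.99992] ⇒ x*=-2.0000
So |R|<1 on (-2.0000, 0).

(-2.0000,0); λ=-5 ⇒ h* = 0.4000.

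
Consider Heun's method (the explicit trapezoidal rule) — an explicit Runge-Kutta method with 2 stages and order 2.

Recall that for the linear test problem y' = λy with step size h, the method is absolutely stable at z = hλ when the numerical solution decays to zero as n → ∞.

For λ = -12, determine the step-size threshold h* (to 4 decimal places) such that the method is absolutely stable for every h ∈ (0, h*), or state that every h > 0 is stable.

Test eqn y'=λy, z=hλ:
  order 2, 2-stage ⇒ R(z)=1+z+z^2/2
  (e.g. R(-1.48)=0.61520, |R|=0.61520)

Solve |R(x)|<1 on ℝ⁻.
x=-1.48: |R|=0.6152
|R(-2)|=1.0000 |R(-1.92)|=0.9232 |R(-0.65)|=0.5613
Bisect:
  x_lo=-2.3773 |R|=1.4485  x_hi=-0.3124 |R|=0.7364
  mid=-1.34485 |R|=0.55946 →hi
  mid=-1.86108 |R|=0.87073 →hi
  mid=-2.11920 |R|=1.12630 →lo
  mid=-1.99014 |R|=0.99019 →hi
  mid=-2.05467 |R|=1.05616 →lo
  mid=-2.02240 |R|=1.02266 →lo
  mid=-2.00627 |R|=1.00629 →lo
  mid=-1.99821 |R|=0.99821 →hi
  ...
  [-2.00010,-1.99997] ⇒ x*=-2.0000
Interval (-2.0000, 0).

(-2.0000,0); λ=-12 ⇒ h* = 0.1667.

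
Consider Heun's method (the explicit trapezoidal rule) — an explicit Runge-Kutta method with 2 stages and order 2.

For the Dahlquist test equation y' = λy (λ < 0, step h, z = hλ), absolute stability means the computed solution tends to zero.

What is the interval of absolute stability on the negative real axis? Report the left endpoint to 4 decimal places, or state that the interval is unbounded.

z∈(-2.0000,0).

Set f=λy, z=hλ:
  order 2, 2-stage ⇒ R(z)=1+z+z^2/2
  (e.g. R(-0.77)=0.52645, |R|=0.52645)

Boundary: |R(x)|=1, x<0.
x=-0.77: |R|=0.5264
|R(-2.17)|=1.1845 |R(-0.74)|=0.5338 |R(-0.62)|=0.5722
Bisect:
  x_lo=-2.3674 |R|=1.4349  x_hi=-0.3165 |R|=0.7336
  mid=-1.34195 |R|=0.55846 →hi
  mid=-1.85468 |R|=0.86524 →hi
  mid=-2.11104 |R|=1.11721 →lo
  mid=-1.98286 |R|=0.98301 →hi
  mid=-2.04695 |R|=1.04805 →lo
  mid=-2.01491 |R|=1.01502 →lo
  mid=-1.99888 |R|=0.99888 →hi
  mid=-2.00689 |R|=1.00692 →lo
  mid=-2.00289 |R|=1.00289 →lo
  mid=-2.00089 |R|=1.00089 →lo
  ...
  [-2.00001,-1.99988] ⇒ x*=-2.0000
Interval (-2.0000, 0).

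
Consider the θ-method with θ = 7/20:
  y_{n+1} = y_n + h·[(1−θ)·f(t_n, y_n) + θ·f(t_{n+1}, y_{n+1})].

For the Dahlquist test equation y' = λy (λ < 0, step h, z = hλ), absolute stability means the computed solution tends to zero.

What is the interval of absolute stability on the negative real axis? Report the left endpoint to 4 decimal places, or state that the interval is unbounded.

With y'=λy (z=hλ):
  y_{n+1} = y_n + z·[13/20·y_n + 7/20·y_{n+1}] ⇒ (1 − 7/20z)y_{n+1} = (1 + 13/20z)y_n
  so R(z) = (1 + 13/20z)/(1 − 7/20z).

Solve |R(x)|<1 on ℝ⁻.
x=-0.36: |R|=0.6803
R=−1: 1+13/20x = −1+7/20x ⇒ -3/10x=2 ⇒ x=2/(-3/10)=-6.6667
Confirm numerically:
  x=-5.326: |R|=0.85957 <1
  x=-5.228: |R|=0.84748 <1
  x=-4.920: |R|=0.80749 <1
  x=-3.700: |R|=0.61220 <1
  x=-7.109: |R|=1.03804 >1
  x=-6.707: |R|=1.00361 >1
Stable set (-6.6667, 0).

z∈(-6.6667,0).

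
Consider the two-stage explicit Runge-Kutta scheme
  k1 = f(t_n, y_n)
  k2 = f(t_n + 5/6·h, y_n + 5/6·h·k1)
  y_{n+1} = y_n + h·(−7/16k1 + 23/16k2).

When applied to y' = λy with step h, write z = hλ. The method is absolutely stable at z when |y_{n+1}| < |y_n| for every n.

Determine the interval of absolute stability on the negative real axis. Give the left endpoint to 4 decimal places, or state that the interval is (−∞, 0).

On y'=λy, z=hλ:
  k1=λy_n ⇒ h·k1=z·y_n;  k2=λ(1+5/6z)y_n ⇒ h·k2=z(1+5/6z)y_n
  y_{n+1}/y_n = 1 − 7/16z + 23/16z(1+5/6z) = 1 + z + 115/96z²
  so R(z) = 1 + z + 115/96z².

Need |R(x)|<1, x<0.
x=-0.38: |R|=0.7930
R=1: x+115/96x²=0 ⇒ x=−96/115=-0.8348; min R=1−1/(4·115/96)=0.7913>−1
Confirm numerically:
  x=-0.814: |R|=0.97973 <1
  x=-0.781: |R|=0.94968 <1
  x=-0.673: |R|=0.86957 <1
  x=-0.525: |R|=0.80518 <1
  x=-1.230: |R|=1.58233 >1
  x=-1.102: |R|=1.35275 >1
Stable set (-0.8348, 0).

z∈(-0.8348,0).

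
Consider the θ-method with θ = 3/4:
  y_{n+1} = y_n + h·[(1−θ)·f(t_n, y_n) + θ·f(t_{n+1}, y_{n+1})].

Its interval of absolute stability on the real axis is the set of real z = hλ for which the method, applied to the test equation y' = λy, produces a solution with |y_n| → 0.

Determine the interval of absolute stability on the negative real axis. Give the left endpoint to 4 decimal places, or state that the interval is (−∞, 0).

Set f=λy, z=hλ:
  y_{n+1} = y_n + z·[1/4·y_n + 3/4·y_{n+1}] ⇒ (1 − 3/4z)y_{n+1} = (1 + 1/4z)y_n
  ⇒ R(z) = (1 + 1/4z)/(1 − 3/4z).

Find x<0 with |R(x)|<1.
x=-1.49: |R|=0.2963
x=-2: |R|=0.2000
x=-10: |R|=0.1765
x=-100: |R|=0.3158
θ=3/4≥1/2 ⇒ |1+1/4x|<|1−3/4x| ∀x<0 ⇒ stable on all of ℝ⁻.

(−∞, 0) — no finite endpoint.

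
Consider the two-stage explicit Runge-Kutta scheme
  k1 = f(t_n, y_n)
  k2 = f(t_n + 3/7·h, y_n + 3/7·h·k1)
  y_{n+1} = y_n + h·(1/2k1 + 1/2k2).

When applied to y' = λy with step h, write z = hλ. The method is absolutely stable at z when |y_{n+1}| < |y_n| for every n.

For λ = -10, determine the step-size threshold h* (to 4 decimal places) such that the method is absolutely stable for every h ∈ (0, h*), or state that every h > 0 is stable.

With y'=λy (z=hλ):
  k1=λy_n ⇒ h·k1=z·y_n;  k2=λ(1+3/7z)y_n ⇒ h·k2=z(1+3/7z)y_n
  y_{n+1}/y_n = 1 + 1/2z + 1/2z(1+3/7z) = 1 + z + 3/14z²
  R(z) = 1 + z + 3/14z².

Boundary: |R(x)|=1, x<0.
x=-0.8: |R|=0.3371
R=1: x+3/14x²=0 ⇒ x=−14/3=-4.6667; min R=1−1/(4·3/14)=-0.1667>−1
Confirm numerically:
  x=-4.464: |R|=0.80613 <1
  x=-2.463: |R|=0.16306 <1
  x=-1.975: |R|=0.13915 <1
  x=-5.226: |R|=1.62637 >1
  x=-4.773: |R|=1.10876 >1
So |R|<1 on (-4.6667, 0).

(-4.6667,0); λ=-10 ⇒ h* = (14/3)/10 = 0.4667.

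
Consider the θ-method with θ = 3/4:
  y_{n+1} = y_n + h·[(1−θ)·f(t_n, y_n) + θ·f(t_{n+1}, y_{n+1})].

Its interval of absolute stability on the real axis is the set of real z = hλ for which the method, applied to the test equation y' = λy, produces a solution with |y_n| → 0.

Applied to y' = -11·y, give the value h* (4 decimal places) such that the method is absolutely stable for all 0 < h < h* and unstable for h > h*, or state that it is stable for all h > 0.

(−∞, 0) — no finite endpoint. Any h>0 works for λ=-11.

Test eqn y'=λy, z=hλ:
  y_{n+1} = y_n + z·[1/4·y_n + 3/4·y_{n+1}] ⇒ (1 − 3/4z)y_{n+1} = (1 + 1/4z)y_n
  ⇒ R(z) = (1 + 1/4z)/(1 − 3/4z).

Boundary: |R(x)|=1, x<0.
x=-0.34: |R|=0.7291
x=-2: |R|=0.2000
x=-10: |R|=0.1765
x=-100: |R|=0.3158
θ=3/4≥1/2 ⇒ |1+1/4x|<|1−3/4x| ∀x<0 ⇒ interval (−∞,0).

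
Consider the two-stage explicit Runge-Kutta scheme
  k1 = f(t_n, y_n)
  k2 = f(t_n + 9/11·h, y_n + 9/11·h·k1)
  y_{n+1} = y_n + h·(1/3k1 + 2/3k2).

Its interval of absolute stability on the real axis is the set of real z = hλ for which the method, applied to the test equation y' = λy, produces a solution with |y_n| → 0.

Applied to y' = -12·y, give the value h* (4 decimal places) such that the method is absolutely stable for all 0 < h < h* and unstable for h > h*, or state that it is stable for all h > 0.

(-1.8333,0); λ=-12 ⇒ h* = (11/6)/12 = 0.1528.

With y'=λy (z=hλ):
  k1=λy_n ⇒ h·k1=z·y_n;  k2=λ(1+9/11z)y_n ⇒ h·k2=z(1+9/11z)y_n
  y_{n+1}/y_n = 1 + 1/3z + 2/3z(1+9/11z) = 1 + z + 6/11z²
  R(z) = 1 + z + 6/11z².

Boundary: |R(x)|=1, x<0.
x=-1.71: |R|=0.8850
R=1: x+6/11x²=0 ⇒ x=−11/6=-1.8333; min R=1−1/(4·6/11)=0.5417>−1
Confirm numerically:
  x=-1.474: |R|=0.71110 <1
  x=-1.433: |R|=0.68708 <1
  x=-0.872: |R|=0.54275 <1
  x=-2.380: |R|=1.70967 >1
  x=-2.111: |R|=1.31972 >1
  x=-1.913: |R|=1.08313 >1
So |R|<1 on (-1.8333, 0).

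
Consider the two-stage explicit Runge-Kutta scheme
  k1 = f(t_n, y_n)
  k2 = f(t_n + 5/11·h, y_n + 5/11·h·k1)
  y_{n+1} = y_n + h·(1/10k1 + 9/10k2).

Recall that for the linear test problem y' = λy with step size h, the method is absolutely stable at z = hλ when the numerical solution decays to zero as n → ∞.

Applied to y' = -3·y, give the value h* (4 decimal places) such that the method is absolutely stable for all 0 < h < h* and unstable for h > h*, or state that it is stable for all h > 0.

(-2.4444,0); λ=-3 ⇒ h* = (22/9)/3 = 0.8148.

With y'=λy (z=hλ):
  k1=λy_n ⇒ h·k1=z·y_n;  k2=λ(1+5/11z)y_n ⇒ h·k2=z(1+5/11z)y_n
  y_{n+1}/y_n = 1 + 1/10z + 9/10z(1+5/11z) = 1 + z + 9/22z²
  so R(z) = 1 + z + 9/22z².

Find x<0 with |R(x)|<1.
x=-1.46: |R|=0.4120
R=1: x+9/22x²=0 ⇒ x=−22/9=-2.4444; min R=1−1/(4·9/22)=0.3889>−1
Confirm numerically:
  x=-2.375: |R|=0.93253 <1
  x=-1.921: |R|=0.58864 <1
  x=-1.044: |R|=0.40188 <1
  x=-2.970: |R|=1.63855 >1
  x=-2.961: |R|=1.62571 >1
Interval (-2.4444, 0).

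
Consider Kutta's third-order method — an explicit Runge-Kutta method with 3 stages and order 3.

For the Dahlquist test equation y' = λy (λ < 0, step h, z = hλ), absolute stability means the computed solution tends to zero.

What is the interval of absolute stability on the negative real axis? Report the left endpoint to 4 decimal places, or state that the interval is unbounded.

(-2.5127, 0).

On y'=λy, z=hλ:
  order 3, 3-stage ⇒ R(z)=1+z+z^2/2+z^3/6
  (e.g. R(-1.22)=0.22156, |R|=0.22156)

Solve |R(x)|<1 on ℝ⁻.
x=-1.22: |R|=0.2216
|R(-1.45)|=0.0931 |R(-1.06)|=0.3033 |R(-1.05)|=0.3083
Bisect:
  x_lo=-2.8393 |R|=1.6234  x_hi=-0.1150 |R|=0.8913
  mid=-1.47717 |R|=0.07664 →hi
  mid=-2.15824 |R|=0.50476 →hi
  mid=-2.49878 |R|=0.97719 →hi
  mid=-2.66905 |R|=1.27611 →lo
  mid=-2.58391 |R|=1.12091 →lo
  mid=-2.54135 |R|=1.04765 →lo
  mid=-2.52006 |R|=1.01207 →lo
  mid=-2.50942 |R|=0.99454 →hi
  mid=-2.51474 |R|=1.00329 →lo
  mid=-2.51208 |R|=0.99891 →hi
  ...
  [-2.51275,-2.51258] ⇒ x*=-2.5127
Interval (-2.5127, 0).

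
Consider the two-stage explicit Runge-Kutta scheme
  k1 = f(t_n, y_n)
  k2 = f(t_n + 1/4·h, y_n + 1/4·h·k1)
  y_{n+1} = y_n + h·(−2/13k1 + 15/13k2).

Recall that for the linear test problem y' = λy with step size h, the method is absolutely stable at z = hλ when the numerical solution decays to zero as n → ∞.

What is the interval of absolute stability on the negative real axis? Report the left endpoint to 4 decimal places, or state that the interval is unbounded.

(-3.4667, 0).

On y'=λy, z=hλ:
  k1=λy_n ⇒ h·k1=z·y_n;  k2=λ(1+1/4z)y_n ⇒ h·k2=z(1+1/4z)y_n
  y_{n+1}/y_n = 1 − 2/13z + 15/13z(1+1/4z) = 1 + z + 15/52z²
  R(z) = 1 + z + 15/52z².

Boundary: |R(x)|=1, x<0.
x=-1.22: |R|=0.2093
R=1: x+15/52x²=0 ⇒ x=−52/15=-3.4667; min R=1−1/(4·15/52)=0.1333>−1
Confirm numerically:
  x=-3.445: |R|=0.97847 <1
  x=-3.141: |R|=0.70493 <1
  x=-2.483: |R|=0.29545 <1
  x=-2.375: |R|=0.25210 <1
  x=-3.672: |R|=1.21750 >1
  x=-3.532: |R|=1.06656 >1
Interval (-3.4667, 0).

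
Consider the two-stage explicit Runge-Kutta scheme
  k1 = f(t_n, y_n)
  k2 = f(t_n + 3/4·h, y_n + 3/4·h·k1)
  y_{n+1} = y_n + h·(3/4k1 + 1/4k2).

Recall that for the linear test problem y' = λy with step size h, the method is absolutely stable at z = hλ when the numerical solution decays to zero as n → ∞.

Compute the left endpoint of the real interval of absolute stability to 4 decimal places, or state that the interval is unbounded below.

z* = -5.3333.

On y'=λy, z=hλ:
  k1=λy_n ⇒ h·k1=z·y_n;  k2=λ(1+3/4z)y_n ⇒ h·k2=z(1+3/4z)y_n
  y_{n+1}/y_n = 1 + 3/4z + 1/4z(1+3/4z) = 1 + z + 3/16z²
  Hence R(z) = 1 + z + 3/16z².

Find x<0 with |R(x)|<1.
x=-1.52: |R|=0.0868
R=1: x+3/16x²=0 ⇒ x=−16/3=-5.3333; min R=1−1/(4·3/16)=-0.3333>−1
Confirm numerically:
  x=-5.215: |R|=0.88429 <1
  x=-4.694: |R|=0.43731 <1
  x=-2.995: |R|=0.31312 <1
  x=-5.802: |R|=1.50985 >1
  x=-5.735: |R|=1.43192 >1
  x=-5.627: |R|=1.30984 >1
So |R|<1 on (-5.3333, 0).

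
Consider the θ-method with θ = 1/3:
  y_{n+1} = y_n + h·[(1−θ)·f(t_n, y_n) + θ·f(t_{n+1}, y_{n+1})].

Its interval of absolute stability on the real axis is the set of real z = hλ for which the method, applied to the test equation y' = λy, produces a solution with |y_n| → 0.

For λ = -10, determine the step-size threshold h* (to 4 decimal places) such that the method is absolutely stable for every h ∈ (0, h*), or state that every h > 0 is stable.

(-6.0000,0); λ=-10 ⇒ h* = (6)/10 = 0.6000.

Test eqn y'=λy, z=hλ:
  y_{n+1} = y_n + z·[2/3·y_n + 1/3·y_{n+1}] ⇒ (1 − 1/3z)y_{n+1} = (1 + 2/3z)y_n
  Hence R(z) = (1 + 2/3z)/(1 − 1/3z).

Boundary: |R(x)|=1, x<0.
x=-1.32: |R|=0.0833
R=−1: 1+2/3x = −1+1/3x ⇒ -1/3x=2 ⇒ x=2/(-1/3)=-6.0000
Confirm numerically:
  x=-5.150: |R|=0.89571 <1
  x=-3.717: |R|=0.66012 <1
  x=-2.962: |R|=0.49044 <1
  x=-2.769: |R|=0.43994 <1
  x=-6.508: |R|=1.05343 >1
  x=-6.276: |R|=1.02975 >1
So |R|<1 on (-6.0000, 0).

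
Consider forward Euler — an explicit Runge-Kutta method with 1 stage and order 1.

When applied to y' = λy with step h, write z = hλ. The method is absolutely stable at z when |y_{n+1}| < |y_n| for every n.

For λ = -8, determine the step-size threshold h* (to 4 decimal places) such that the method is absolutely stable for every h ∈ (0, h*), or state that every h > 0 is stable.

With y'=λy (z=hλ):
  order 1, 1-stage ⇒ R(z)=1+z
  (e.g. R(-1.66)=-0.66000, |R|=0.66000)

Need |R(x)|<1, x<0.
x=-1.66: |R|=0.6600
|R(-1.9)|=0.9000 |R(-1.67)|=0.6700 |R(-1.33)|=0.3300
Bisect:
  x_lo=-2.4030 |R|=1.4030  x_hi=-0.3849 |R|=0.6151
  mid=-1.39395 |R|=0.39395 →hi
  mid=-1.89848 |R|=0.89848 →hi
  mid=-2.15075 |R|=1.15075 →lo
  mid=-2.02462 |R|=1.02462 →lo
  mid=-1.96155 |R|=0.96155 →hi
  mid=-1.99308 |R|=0.99308 →hi
  mid=-2.00885 |R|=1.00885 →lo
  mid=-2.00097 |R|=1.00097 →lo
  mid=-1.99702 |R|=0.99702 →hi
  ...
  [-2.00010,-1.99998] ⇒ x*=-2.0000
Stable set (-2.0000, 0).

(-2.0000,0); λ=-8 ⇒ h* = 0.2500.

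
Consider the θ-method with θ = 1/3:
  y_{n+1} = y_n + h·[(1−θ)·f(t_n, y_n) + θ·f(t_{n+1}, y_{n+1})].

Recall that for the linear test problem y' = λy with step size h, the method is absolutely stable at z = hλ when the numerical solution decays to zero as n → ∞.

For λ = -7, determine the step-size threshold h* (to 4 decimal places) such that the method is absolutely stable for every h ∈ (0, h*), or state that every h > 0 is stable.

With y'=λy (z=hλ):
  y_{n+1} = y_n + z·[2/3·y_n + 1/3·y_{n+1}] ⇒ (1 − 1/3z)y_{n+1} = (1 + 2/3z)y_n
  ⇒ R(z) = (1 + 2/3z)/(1 − 1/3z).

Solve |R(x)|<1 on ℝ⁻.
x=-0.94: |R|=0.2843
R=−1: 1+2/3x = −1+1/3x ⇒ -1/3x=2 ⇒ x=2/(-1/3)=-6.0000
Confirm numerically:
  x=-4.440: |R|=0.79032 <1
  x=-2.763: |R|=0.43831 <1
  x=-2.485: |R|=0.35916 <1
  x=-6.265: |R|=1.02860 >1
  x=-6.261: |R|=1.02818 >1
  x=-6.189: |R|=1.02057 >1
Interval (-6.0000, 0).

(-6.0000,0); λ=-7 ⇒ h* = (6)/7 = 0.8571.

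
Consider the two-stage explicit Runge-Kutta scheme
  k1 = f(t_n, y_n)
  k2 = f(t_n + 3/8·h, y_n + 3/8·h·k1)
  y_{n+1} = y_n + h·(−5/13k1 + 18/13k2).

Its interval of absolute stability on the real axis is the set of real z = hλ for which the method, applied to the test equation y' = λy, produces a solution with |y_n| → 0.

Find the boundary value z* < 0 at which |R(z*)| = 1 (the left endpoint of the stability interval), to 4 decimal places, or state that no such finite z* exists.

left endpoint -1.9259.

With y'=λy (z=hλ):
  k1=λy_n ⇒ h·k1=z·y_n;  k2=λ(1+3/8z)y_n ⇒ h·k2=z(1+3/8z)y_n
  y_{n+1}/y_n = 1 − 5/13z + 18/13z(1+3/8z) = 1 + z + 27/52z²
  so R(z) = 1 + z + 27/52z².

Boundary: |R(x)|=1, x<0.
x=-0.95: |R|=0.5186
R=1: x+27/52x²=0 ⇒ x=−52/27=-1.9259; min R=1−1/(4·27/52)=0.5185>−1
Confirm numerically:
  x=-1.284: |R|=0.57203 <1
  x=-1.242: |R|=0.55895 <1
  x=-1.237: |R|=0.55751 <1
  x=-0.810: |R|=0.53067 <1
  x=-2.398: |R|=1.58779 >1
  x=-2.058: |R|=1.14113 >1
  x=-2.016: |R|=1.09429 >1
Stable set (-1.9259, 0).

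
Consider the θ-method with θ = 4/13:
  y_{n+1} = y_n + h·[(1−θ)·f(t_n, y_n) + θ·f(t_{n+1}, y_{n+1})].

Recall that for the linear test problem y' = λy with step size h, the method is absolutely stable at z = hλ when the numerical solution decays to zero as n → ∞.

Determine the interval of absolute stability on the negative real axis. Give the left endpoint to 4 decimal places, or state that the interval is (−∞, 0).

With y'=λy (z=hλ):
  y_{n+1} = y_n + z·[9/13·y_n + 4/13·y_{n+1}] ⇒ (1 − 4/13z)y_{n+1} = (1 + 9/13z)y_n
  Hence R(z) = (1 + 9/13z)/(1 − 4/13z).

Solve |R(x)|<1 on ℝ⁻.
x=-0.41: |R|=0.6359
R=−1: 1+9/13x = −1+4/13x ⇒ -5/13x=2 ⇒ x=2/(-5/13)=-5.2000
Confirm numerically:
  x=-3.813: |R|=0.75453 <1
  x=-3.348: |R|=0.64914 <1
  x=-3.081: |R|=0.58162 <1
  x=-5.772: |R|=1.07925 >1
  x=-5.678: |R|=1.06692 >1
  x=-5.233: |R|=1.00486 >1
Interval (-5.2000, 0).

z∈(-5.2000,0).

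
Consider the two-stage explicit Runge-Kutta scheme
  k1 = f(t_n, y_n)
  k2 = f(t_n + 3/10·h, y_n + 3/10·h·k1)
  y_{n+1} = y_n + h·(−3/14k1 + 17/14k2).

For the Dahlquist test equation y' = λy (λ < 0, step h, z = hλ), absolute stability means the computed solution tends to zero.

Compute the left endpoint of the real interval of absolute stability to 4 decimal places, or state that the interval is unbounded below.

left endpoint -2.7451.

Set f=λy, z=hλ:
  k1=λy_n ⇒ h·k1=z·y_n;  k2=λ(1+3/10z)y_n ⇒ h·k2=z(1+3/10z)y_n
  y_{n+1}/y_n = 1 − 3/14z + 17/14z(1+3/10z) = 1 + z + 51/140z²
  R(z) = 1 + z + 51/140z².

Need |R(x)|<1, x<0.
x=-0.63: |R|=0.5146
R=1: x+51/140x²=0 ⇒ x=−140/51=-2.7451; min R=1−1/(4·51/140)=0.3137>−1
Confirm numerically:
  x=-2.534: |R|=0.80514 <1
  x=-2.376: |R|=0.68053 <1
  x=-1.918: |R|=0.42211 <1
  x=-2.963: |R|=1.23520 >1
  x=-2.952: |R|=1.22250 >1
  x=-2.910: |R|=1.17481 >1
So |R|<1 on (-2.7451, 0).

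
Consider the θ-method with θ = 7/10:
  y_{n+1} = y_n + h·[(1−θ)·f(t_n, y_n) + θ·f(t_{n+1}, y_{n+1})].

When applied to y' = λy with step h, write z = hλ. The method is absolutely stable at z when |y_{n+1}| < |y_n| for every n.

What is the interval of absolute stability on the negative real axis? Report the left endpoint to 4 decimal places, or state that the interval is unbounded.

Set f=λy, z=hλ:
  y_{n+1} = y_n + z·[3/10·y_n + 7/10·y_{n+1}] ⇒ (1 − 7/10z)y_{n+1} = (1 + 3/10z)y_n
  so R(z) = (1 + 3/10z)/(1 − 7/10z).

Find x<0 with |R(x)|<1.
x=-0.84: |R|=0.4710
x=-2: |R|=0.1667
x=-10: |R|=0.2500
x=-100: |R|=0.4085
θ=7/10≥1/2 ⇒ |1+3/10x|<|1−7/10x| ∀x<0 ⇒ stable on all of ℝ⁻.

interval (−∞, 0).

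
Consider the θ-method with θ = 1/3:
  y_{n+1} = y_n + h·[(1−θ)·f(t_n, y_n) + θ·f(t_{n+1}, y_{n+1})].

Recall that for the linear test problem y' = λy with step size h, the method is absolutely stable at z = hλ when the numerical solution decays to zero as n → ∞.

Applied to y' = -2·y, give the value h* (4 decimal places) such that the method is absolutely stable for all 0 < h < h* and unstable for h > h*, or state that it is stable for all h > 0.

(-6.0000,0); λ=-2 ⇒ h* = (6)/2 = 3.0000.

Test eqn y'=λy, z=hλ:
  y_{n+1} = y_n + z·[2/3·y_n + 1/3·y_{n+1}] ⇒ (1 − 1/3z)y_{n+1} = (1 + 2/3z)y_n
  R(z) = (1 + 2/3z)/(1 − 1/3z).

Solve |R(x)|<1 on ℝ⁻.
x=-1.01: |R|=0.2444
R=−1: 1+2/3x = −1+1/3x ⇒ -1/3x=2 ⇒ x=2/(-1/3)=-6.0000
Confirm numerically:
  x=-4.978: |R|=0.87190 <1
  x=-3.660: |R|=0.64865 <1
  x=-2.745: |R|=0.43342 <1
  x=-6.504: |R|=1.05303 >1
  x=-6.417: |R|=1.04428 >1
  x=-6.164: |R|=1.01790 >1
Stable set (-6.0000, 0).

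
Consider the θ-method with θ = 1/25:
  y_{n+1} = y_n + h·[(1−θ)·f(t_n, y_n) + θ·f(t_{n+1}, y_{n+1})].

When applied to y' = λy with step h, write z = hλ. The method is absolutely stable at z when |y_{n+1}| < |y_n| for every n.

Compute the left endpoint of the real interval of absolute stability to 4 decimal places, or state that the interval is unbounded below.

Test eqn y'=λy, z=hλ:
  y_{n+1} = y_n + z·[24/25·y_n + 1/25·y_{n+1}] ⇒ (1 − 1/25z)y_{n+1} = (1 + 24/25z)y_n
  ⇒ R(z) = (1 + 24/25z)/(1 − 1/25z).

Need |R(x)|<1, x<0.
x=-1.77: |R|=0.6530
R=−1: 1+24/25x = −1+1/25x ⇒ -23/25x=2 ⇒ x=2/(-23/25)=-2.1739
Confirm numerically:
  x=-1.972: |R|=0.82782 <1
  x=-1.660: |R|=0.55664 <1
  x=-1.235: |R|=0.17686 <1
  x=-1.118: |R|=0.07014 <1
  x=-2.589: |R|=1.34604 >1
  x=-2.466: |R|=1.24459 >1
Stable set (-2.1739, 0).

z* = -2.1739.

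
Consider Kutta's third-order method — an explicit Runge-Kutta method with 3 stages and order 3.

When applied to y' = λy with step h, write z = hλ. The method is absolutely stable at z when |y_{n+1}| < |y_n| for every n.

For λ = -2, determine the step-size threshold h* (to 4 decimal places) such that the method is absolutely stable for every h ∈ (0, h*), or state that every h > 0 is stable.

(-2.5127,0); λ=-2 ⇒ h* = 1.2564.

Test eqn y'=λy, z=hλ:
  order 3, 3-stage ⇒ R(z)=1+z+z^2/2+z^3/6
  (e.g. R(-1.14)=0.26288, |R|=0.26288)

Need |R(x)|<1, x<0.
x=-1.14: |R|=0.2629
|R(-2.87)|=1.6915 |R(-2.51)|=0.9955 |R(-2.33)|=0.7238
Bisect:
  x_lo=-2.8701 |R|=1.6917  x_hi=-0.0583 |R|=0.9434
  mid=-1.46419 |R|=0.08457 →hi
  mid=-2.16714 |R|=0.51522 →hi
  mid=-2.51862 |R|=1.00968 →lo
  mid=-2.34288 |R|=0.74171 →hi
  mid=-2.43075 |R|=0.87017 →hi
  mid=-2.47468 |R|=0.93850 →hi
  mid=-2.49665 |R|=0.97373 →hi
  mid=-2.50763 |R|=0.99161 →hi
  ...
  [-2.51278,-2.51261] ⇒ x*=-2.5127
Interval (-2.5127, 0).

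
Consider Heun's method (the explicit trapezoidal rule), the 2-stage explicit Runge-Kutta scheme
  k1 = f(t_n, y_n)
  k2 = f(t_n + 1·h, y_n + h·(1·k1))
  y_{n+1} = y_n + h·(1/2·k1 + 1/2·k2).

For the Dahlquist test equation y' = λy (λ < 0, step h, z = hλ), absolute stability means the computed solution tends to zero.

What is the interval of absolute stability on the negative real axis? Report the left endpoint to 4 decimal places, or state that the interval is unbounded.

Test eqn y'=λy, z=hλ:
  order 2, 2-stage ⇒ R(z)=1+z+z^2/2
  (e.g. R(-0.78)=0.52420, |R|=0.52420)

Find x<0 with |R(x)|<1.
x=-0.78: |R|=0.5242
|R(-2.2)|=1.2200 |R(-1.87)|=0.8785 |R(-1.48)|=0.6152
Bisect:
  x_lo=-2.8135 |R|=2.1444  x_hi=-0.0785 |R|=0.9246
  mid=-1.44598 |R|=0.59945 →hi
  mid=-2.12974 |R|=1.13815 →lo
  mid=-1.78786 |R|=0.81036 →hi
  mid=-1.95880 |R|=0.95965 →hi
  mid=-2.04427 |R|=1.04525 →lo
  mid=-2.00153 |R|=1.00153 →lo
  mid=-1.98017 |R|=0.98036 →hi
  ...
  [-2.00003,-1.99986] ⇒ x*=-2.0000
So |R|<1 on (-2.0000, 0).

z∈(-2.0000,0).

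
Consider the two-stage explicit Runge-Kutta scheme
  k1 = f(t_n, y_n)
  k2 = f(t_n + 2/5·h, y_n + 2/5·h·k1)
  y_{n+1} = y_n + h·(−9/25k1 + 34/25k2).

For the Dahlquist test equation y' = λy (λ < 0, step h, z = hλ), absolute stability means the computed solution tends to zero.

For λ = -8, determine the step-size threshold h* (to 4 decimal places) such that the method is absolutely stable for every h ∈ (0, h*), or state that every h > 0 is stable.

(-1.8382,0); λ=-8 ⇒ h* = (125/68)/8 = 0.2298.

With y'=λy (z=hλ):
  k1=λy_n ⇒ h·k1=z·y_n;  k2=λ(1+2/5z)y_n ⇒ h·k2=z(1+2/5z)y_n
  y_{n+1}/y_n = 1 − 9/25z + 34/25z(1+2/5z) = 1 + z + 68/125z²
  so R(z) = 1 + z + 68/125z².

Solve |R(x)|<1 on ℝ⁻.
x=-1.78: |R|=0.9436
R=1: x+68/125x²=0 ⇒ x=−125/68=-1.8382; min R=1−1/(4·68/125)=0.5404>−1
Confirm numerically:
  x=-1.770: |R|=0.93430 <1
  x=-1.555: |R|=0.76041 <1
  x=-0.979: |R|=0.54239 <1
  x=-2.406: |R|=1.74313 >1
  x=-1.890: |R|=1.05322 >1
So |R|<1 on (-1.8382, 0).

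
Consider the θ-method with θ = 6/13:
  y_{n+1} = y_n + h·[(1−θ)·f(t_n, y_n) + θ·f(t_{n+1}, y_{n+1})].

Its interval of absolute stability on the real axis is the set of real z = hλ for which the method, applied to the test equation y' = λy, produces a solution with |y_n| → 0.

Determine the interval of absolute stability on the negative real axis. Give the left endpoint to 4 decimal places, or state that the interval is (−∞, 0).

z∈(-26.0000,0).

Set f=λy, z=hλ:
  y_{n+1} = y_n + z·[7/13·y_n + 6/13·y_{n+1}] ⇒ (1 − 6/13z)y_{n+1} = (1 + 7/13z)y_n
  R(z) = (1 + 7/13z)/(1 − 6/13z).

Boundary: |R(x)|=1, x<0.
x=-1.65: |R|=0.0633
R=−1: 1+7/13x = −1+6/13x ⇒ -1/13x=2 ⇒ x=2/(-1/13)=-26.0000
Confirm numerically:
  x=-24.609: |R|=0.99134 <1
  x=-24.564: |R|=0.99105 <1
  x=-14.819: |R|=0.89029 <1
  x=-11.108: |R|=0.81303 <1
  x=-26.454: |R|=1.00264 >1
  x=-26.037: |R|=1.00022 >1
Interval (-26.0000, 0).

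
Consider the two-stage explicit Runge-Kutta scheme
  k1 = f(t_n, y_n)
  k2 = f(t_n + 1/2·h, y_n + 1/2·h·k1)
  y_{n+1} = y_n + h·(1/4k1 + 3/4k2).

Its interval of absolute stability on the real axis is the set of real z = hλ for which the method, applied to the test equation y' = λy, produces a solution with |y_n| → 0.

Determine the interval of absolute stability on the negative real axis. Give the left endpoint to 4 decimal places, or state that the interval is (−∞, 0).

With y'=λy (z=hλ):
  k1=λy_n ⇒ h·k1=z·y_n;  k2=λ(1+1/2z)y_n ⇒ h·k2=z(1+1/2z)y_n
  y_{n+1}/y_n = 1 + 1/4z + 3/4z(1+1/2z) = 1 + z + 3/8z²
  so R(z) = 1 + z + 3/8z².

Solve |R(x)|<1 on ℝ⁻.
x=-0.65: |R|=0.5084
R=1: x+3/8x²=0 ⇒ x=−8/3=-2.6667; min R=1−1/(4·3/8)=0.3333>−1
Confirm numerically:
  x=-2.161: |R|=0.59022 <1
  x=-2.051: |R|=0.52648 <1
  x=-1.753: |R|=0.39938 <1
  x=-1.660: |R|=0.37335 <1
  x=-3.173: |R|=1.60247 >1
  x=-2.764: |R|=1.10089 >1
So |R|<1 on (-2.6667, 0).

z∈(-2.6667,0).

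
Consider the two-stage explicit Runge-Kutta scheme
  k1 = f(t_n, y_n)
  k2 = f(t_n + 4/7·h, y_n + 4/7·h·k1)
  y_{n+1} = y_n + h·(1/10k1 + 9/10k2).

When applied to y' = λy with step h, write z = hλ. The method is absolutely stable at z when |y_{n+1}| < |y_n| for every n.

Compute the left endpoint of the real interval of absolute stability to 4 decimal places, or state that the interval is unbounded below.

left endpoint -1.9444.

With y'=λy (z=hλ):
  k1=λy_n ⇒ h·k1=z·y_n;  k2=λ(1+4/7z)y_n ⇒ h·k2=z(1+4/7z)y_n
  y_{n+1}/y_n = 1 + 1/10z + 9/10z(1+4/7z) = 1 + z + 18/35z²
  so R(z) = 1 + z + 18/35z².

Boundary: |R(x)|=1, x<0.
x=-0.84: |R|=0.5229
R=1: x+18/35x²=0 ⇒ x=−35/18=-1.9444; min R=1−1/(4·18/35)=0.5139>−1
Confirm numerically:
  x=-1.727: |R|=0.80687 <1
  x=-1.195: |R|=0.53941 <1
  x=-1.173: |R|=0.53462 <1
  x=-1.125: |R|=0.52589 <1
  x=-2.499: |R|=1.71271 >1
  x=-2.164: |R|=1.24435 >1
  x=-2.054: |R|=1.11573 >1
So |R|<1 on (-1.9444, 0).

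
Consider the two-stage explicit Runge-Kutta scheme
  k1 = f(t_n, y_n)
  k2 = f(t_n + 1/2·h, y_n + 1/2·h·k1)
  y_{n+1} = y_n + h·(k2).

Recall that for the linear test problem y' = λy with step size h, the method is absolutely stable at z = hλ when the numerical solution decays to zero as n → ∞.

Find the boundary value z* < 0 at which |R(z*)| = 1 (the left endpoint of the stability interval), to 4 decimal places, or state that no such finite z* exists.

left endpoint -2.0000.

With y'=λy (z=hλ):
  k1=λy_n ⇒ h·k1=z·y_n;  k2=λ(1+1/2z)y_n ⇒ h·k2=z(1+1/2z)y_n
  y_{n+1}/y_n = 1 + z(1+1/2z) = 1 + z + 1/2z²
  R(z) = 1 + z + 1/2z².

Boundary: |R(x)|=1, x<0.
x=-1.17: |R|=0.5144
R=1: x+1/2x²=0 ⇒ x=−2=-2.0000; min R=1−1/(4·1/2)=0.5000>−1
Confirm numerically:
  x=-1.482: |R|=0.61616 <1
  x=-1.306: |R|=0.54682 <1
  x=-1.148: |R|=0.51095 <1
  x=-0.853: |R|=0.51080 <1
  x=-2.478: |R|=1.59224 >1
  x=-2.363: |R|=1.42888 >1
So |R|<1 on (-2.0000, 0).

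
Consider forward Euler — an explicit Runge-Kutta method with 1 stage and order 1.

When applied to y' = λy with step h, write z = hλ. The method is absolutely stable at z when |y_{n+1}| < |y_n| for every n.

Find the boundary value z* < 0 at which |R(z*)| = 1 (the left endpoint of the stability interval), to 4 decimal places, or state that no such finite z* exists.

Set f=λy, z=hλ:
  order 1, 1-stage ⇒ R(z)=1+z
  (e.g. R(-0.58)=0.42000, |R|=0.42000)

Need |R(x)|<1, x<0.
x=-0.58: |R|=0.4200
|R(-2.33)|=1.3300 |R(-2.21)|=1.2100 |R(-1.83)|=0.8300
Bisect:
  x_lo=-2.4431 |R|=1.4431  x_hi=-0.1012 |R|=0.8988
  mid=-1.27217 |R|=0.27217 →hi
  mid=-1.85766 |R|=0.85766 →hi
  mid=-2.15040 |R|=1.15040 →lo
  mid=-2.00403 |R|=1.00403 →lo
  mid=-1.93084 |R|=0.93084 →hi
  mid=-1.96744 |R|=0.96744 →hi
  mid=-1.98573 |R|=0.98573 →hi
  mid=-1.99488 |R|=0.99488 →hi
  mid=-1.99946 |R|=0.99946 →hi
  ...
  [-2.00003,-1.99989] ⇒ x*=-2.0000
Interval (-2.0000, 0).

left endpoint -2.0000.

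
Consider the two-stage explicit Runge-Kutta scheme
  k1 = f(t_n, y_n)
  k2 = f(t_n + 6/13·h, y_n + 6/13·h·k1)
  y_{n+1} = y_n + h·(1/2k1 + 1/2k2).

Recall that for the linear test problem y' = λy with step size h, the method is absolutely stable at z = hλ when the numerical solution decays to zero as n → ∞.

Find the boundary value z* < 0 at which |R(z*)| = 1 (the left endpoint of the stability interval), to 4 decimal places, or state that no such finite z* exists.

Set f=λy, z=hλ:
  k1=λy_n ⇒ h·k1=z·y_n;  k2=λ(1+6/13z)y_n ⇒ h·k2=z(1+6/13z)y_n
  y_{n+1}/y_n = 1 + 1/2z + 1/2z(1+6/13z) = 1 + z + 3/13z²
  ⇒ R(z) = 1 + z + 3/13z².

Find x<0 with |R(x)|<1.
x=-0.8: |R|=0.3477
R=1: x+3/13x²=0 ⇒ x=−13/3=-4.3333; min R=1−1/(4·3/13)=-0.0833>−1
Confirm numerically:
  x=-4.117: |R|=0.79447 <1
  x=-3.936: |R|=0.63910 <1
  x=-3.529: |R|=0.34496 <1
  x=-3.453: |R|=0.29851 <1
  x=-4.898: |R|=1.63825 >1
  x=-4.693: |R|=1.38952 >1
  x=-4.487: |R|=1.15912 >1
So |R|<1 on (-4.3333, 0).

z* = -4.3333.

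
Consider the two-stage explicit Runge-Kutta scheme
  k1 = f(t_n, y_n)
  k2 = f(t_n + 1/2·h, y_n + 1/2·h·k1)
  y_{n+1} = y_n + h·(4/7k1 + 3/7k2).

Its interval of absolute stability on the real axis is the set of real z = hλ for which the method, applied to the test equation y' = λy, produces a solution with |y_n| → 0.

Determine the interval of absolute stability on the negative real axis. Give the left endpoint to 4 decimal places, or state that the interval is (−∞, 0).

With y'=λy (z=hλ):
  k1=λy_n ⇒ h·k1=z·y_n;  k2=λ(1+1/2z)y_n ⇒ h·k2=z(1+1/2z)y_n
  y_{n+1}/y_n = 1 + 4/7z + 3/7z(1+1/2z) = 1 + z + 3/14z²
  ⇒ R(z) = 1 + z + 3/14z².

Solve |R(x)|<1 on ℝ⁻.
x=-1.36: |R|=0.0363
R=1: x+3/14x²=0 ⇒ x=−14/3=-4.6667; min R=1−1/(4·3/14)=-0.1667>−1
Confirm numerically:
  x=-3.648: |R|=0.20369 <1
  x=-3.092: |R|=0.04333 <1
  x=-1.933: |R|=0.13232 <1
  x=-5.190: |R|=1.58202 >1
  x=-5.157: |R|=1.54185 >1
  x=-5.052: |R|=1.41715 >1
Interval (-4.6667, 0).

(-4.6667, 0).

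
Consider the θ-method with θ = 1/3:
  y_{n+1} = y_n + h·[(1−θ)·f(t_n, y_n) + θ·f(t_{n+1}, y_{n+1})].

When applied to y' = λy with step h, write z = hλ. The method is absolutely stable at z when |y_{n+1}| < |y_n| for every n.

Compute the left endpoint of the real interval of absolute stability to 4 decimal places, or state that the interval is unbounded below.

Set f=λy, z=hλ:
  y_{n+1} = y_n + z·[2/3·y_n + 1/3·y_{n+1}] ⇒ (1 − 1/3z)y_{n+1} = (1 + 2/3z)y_n
  Hence R(z) = (1 + 2/3z)/(1 − 1/3z).

Need |R(x)|<1, x<0.
x=-1.46: |R|=0.0179
R=−1: 1+2/3x = −1+1/3x ⇒ -1/3x=2 ⇒ x=2/(-1/3)=-6.0000
Confirm numerically:
  x=-5.296: |R|=0.91514 <1
  x=-4.054: |R|=0.72413 <1
  x=-3.923: |R|=0.69999 <1
  x=-6.185: |R|=1.02014 >1
  x=-6.023: |R|=1.00255 >1
Stable set (-6.0000, 0).

z* = -6.0000.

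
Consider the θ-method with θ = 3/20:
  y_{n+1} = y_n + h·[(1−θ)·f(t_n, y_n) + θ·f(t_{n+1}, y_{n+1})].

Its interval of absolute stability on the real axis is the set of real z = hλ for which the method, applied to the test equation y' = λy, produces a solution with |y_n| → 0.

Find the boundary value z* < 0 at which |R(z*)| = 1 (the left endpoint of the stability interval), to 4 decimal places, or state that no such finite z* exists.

Test eqn y'=λy, z=hλ:
  y_{n+1} = y_n + z·[17/20·y_n + 3/20·y_{n+1}] ⇒ (1 − 3/20z)y_{n+1} = (1 + 17/20z)y_n
  ⇒ R(z) = (1 + 17/20z)/(1 − 3/20z).

Solve |R(x)|<1 on ℝ⁻.
x=-1.69: |R|=0.3482
R=−1: 1+17/20x = −1+3/20x ⇒ -7/10x=2 ⇒ x=2/(-7/10)=-2.8571
Confirm numerically:
  x=-2.799: |R|=0.97134 <1
  x=-2.319: |R|=0.72052 <1
  x=-2.216: |R|=0.66316 <1
  x=-3.436: |R|=1.26739 >1
  x=-3.118: |R|=1.12441 >1
Interval (-2.8571, 0).

left endpoint -2.8571.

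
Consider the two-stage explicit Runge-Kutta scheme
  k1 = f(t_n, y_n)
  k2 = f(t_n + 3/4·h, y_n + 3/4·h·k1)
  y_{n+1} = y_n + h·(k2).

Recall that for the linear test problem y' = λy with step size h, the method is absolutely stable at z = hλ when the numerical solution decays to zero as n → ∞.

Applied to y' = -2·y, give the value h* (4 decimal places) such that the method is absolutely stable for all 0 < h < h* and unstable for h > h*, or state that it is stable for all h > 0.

Test eqn y'=λy, z=hλ:
  k1=λy_n ⇒ h·k1=z·y_n;  k2=λ(1+3/4z)y_n ⇒ h·k2=z(1+3/4z)y_n
  y_{n+1}/y_n = 1 + z(1+3/4z) = 1 + z + 3/4z²
  so R(z) = 1 + z + 3/4z².

Find x<0 with |R(x)|<1.
x=-1.52: |R|=1.2128
R=1: x+3/4x²=0 ⇒ x=−4/3=-1.3333; min R=1−1/(4·3/4)=0.6667>−1
Confirm numerically:
  x=-1.044: |R|=0.77345 <1
  x=-1.013: |R|=0.75663 <1
  x=-0.926: |R|=0.71711 <1
  x=-0.819: |R|=0.68407 <1
  x=-1.824: |R|=1.67123 >1
  x=-1.655: |R|=1.39927 >1
  x=-1.615: |R|=1.34117 >1
So |R|<1 on (-1.3333, 0).

(-1.3333,0); λ=-2 ⇒ h* = (4/3)/2 = 0.6667.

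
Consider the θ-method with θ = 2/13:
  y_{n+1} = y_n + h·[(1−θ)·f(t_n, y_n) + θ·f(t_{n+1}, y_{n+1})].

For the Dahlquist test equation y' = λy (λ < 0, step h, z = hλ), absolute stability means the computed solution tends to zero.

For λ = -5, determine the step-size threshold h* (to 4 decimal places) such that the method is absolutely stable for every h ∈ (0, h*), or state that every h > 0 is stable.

(-2.8889,0); λ=-5 ⇒ h* = (26/9)/5 = 0.5778.

Set f=λy, z=hλ:
  y_{n+1} = y_n + z·[11/13·y_n + 2/13·y_{n+1}] ⇒ (1 − 2/13z)y_{n+1} = (1 + 11/13z)y_n
  Hence R(z) = (1 + 11/13z)/(1 − 2/13z).

Find x<0 with |R(x)|<1.
x=-1.37: |R|=0.1315
R=−1: 1+11/13x = −1+2/13x ⇒ -9/13x=2 ⇒ x=2/(-9/13)=-2.8889
Confirm numerically:
  x=-2.526: |R|=0.81908 <1
  x=-2.332: |R|=0.71626 <1
  x=-1.596: |R|=0.28137 <1
  x=-1.577: |R|=0.26910 <1
  x=-3.088: |R|=1.09345 >1
  x=-2.968: |R|=1.03760 >1
Interval (-2.8889, 0).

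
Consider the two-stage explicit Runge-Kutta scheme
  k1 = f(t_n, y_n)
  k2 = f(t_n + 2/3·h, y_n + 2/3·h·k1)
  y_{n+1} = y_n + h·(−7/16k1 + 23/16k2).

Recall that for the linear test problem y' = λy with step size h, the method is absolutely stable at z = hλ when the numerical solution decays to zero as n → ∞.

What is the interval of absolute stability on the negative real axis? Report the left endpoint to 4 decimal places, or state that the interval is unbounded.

On y'=λy, z=hλ:
  k1=λy_n ⇒ h·k1=z·y_n;  k2=λ(1+2/3z)y_n ⇒ h·k2=z(1+2/3z)y_n
  y_{n+1}/y_n = 1 − 7/16z + 23/16z(1+2/3z) = 1 + z + 23/24z²
  R(z) = 1 + z + 23/24z².

Boundary: |R(x)|=1, x<0.
x=-1.4: |R|=1.4783
R=1: x+23/24x²=0 ⇒ x=−24/23=-1.0435; min R=1−1/(4·23/24)=0.7391>−1
Confirm numerically:
  x=-0.997: |R|=0.95559 <1
  x=-0.992: |R|=0.95106 <1
  x=-0.822: |R|=0.82553 <1
  x=-0.440: |R|=0.74553 <1
  x=-1.613: |R|=1.88036 >1
  x=-1.525: |R|=1.70372 >1
So |R|<1 on (-1.0435, 0).

z∈(-1.0435,0).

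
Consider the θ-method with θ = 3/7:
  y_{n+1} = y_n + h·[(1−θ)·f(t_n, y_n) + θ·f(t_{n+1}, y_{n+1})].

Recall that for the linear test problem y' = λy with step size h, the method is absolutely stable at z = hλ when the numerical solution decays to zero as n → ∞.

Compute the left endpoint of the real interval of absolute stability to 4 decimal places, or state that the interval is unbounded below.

Set f=λy, z=hλ:
  y_{n+1} = y_n + z·[4/7·y_n + 3/7·y_{n+1}] ⇒ (1 − 3/7z)y_{n+1} = (1 + 4/7z)y_n
  so R(z) = (1 + 4/7z)/(1 − 3/7z).

Boundary: |R(x)|=1, x<0.
x=-1.53: |R|=0.0759
R=−1: 1+4/7x = −1+3/7x ⇒ -1/7x=2 ⇒ x=2/(-1/7)=-14.0000
Confirm numerically:
  x=-11.126: |R|=0.92882 <1
  x=-10.238: |R|=0.90025 <1
  x=-8.538: |R|=0.83253 <1
  x=-14.255: |R|=1.00512 >1
  x=-14.176: |R|=1.00355 >1
  x=-14.121: |R|=1.00245 >1
Interval (-14.0000, 0).

z* = -14.0000.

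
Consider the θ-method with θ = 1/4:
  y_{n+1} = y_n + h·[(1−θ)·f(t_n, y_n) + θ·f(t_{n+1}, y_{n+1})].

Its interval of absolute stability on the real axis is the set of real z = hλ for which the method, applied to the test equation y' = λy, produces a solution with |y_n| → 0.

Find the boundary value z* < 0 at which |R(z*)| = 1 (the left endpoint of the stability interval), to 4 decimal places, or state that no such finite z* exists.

left endpoint -4.0000.

Set f=λy, z=hλ:
  y_{n+1} = y_n + z·[3/4·y_n + 1/4·y_{n+1}] ⇒ (1 − 1/4z)y_{n+1} = (1 + 3/4z)y_n
  ⇒ R(z) = (1 + 3/4z)/(1 − 1/4z).

Find x<0 with |R(x)|<1.
x=-0.67: |R|=0.4261
R=−1: 1+3/4x = −1+1/4x ⇒ -1/2x=2 ⇒ x=2/(-1/2)=-4.0000
Confirm numerically:
  x=-3.909: |R|=0.97699 <1
  x=-3.217: |R|=0.78301 <1
  x=-2.224: |R|=0.42931 <1
  x=-4.210: |R|=1.05116 >1
  x=-4.196: |R|=1.04783 >1
  x=-4.065: |R|=1.01612 >1
Interval (-4.0000, 0).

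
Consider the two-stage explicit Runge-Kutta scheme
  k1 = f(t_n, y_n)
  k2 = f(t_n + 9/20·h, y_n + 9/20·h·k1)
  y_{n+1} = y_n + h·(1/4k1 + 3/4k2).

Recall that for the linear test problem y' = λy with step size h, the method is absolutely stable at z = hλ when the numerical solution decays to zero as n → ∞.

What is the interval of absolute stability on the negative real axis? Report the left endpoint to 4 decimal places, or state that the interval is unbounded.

With y'=λy (z=hλ):
  k1=λy_n ⇒ h·k1=z·y_n;  k2=λ(1+9/20z)y_n ⇒ h·k2=z(1+9/20z)y_n
  y_{n+1}/y_n = 1 + 1/4z + 3/4z(1+9/20z) = 1 + z + 27/80z²
  Hence R(z) = 1 + z + 27/80z².

Boundary: |R(x)|=1, x<0.
x=-1.8: |R|=0.2935
R=1: x+27/80x²=0 ⇒ x=−80/27=-2.9630; min R=1−1/(4·27/80)=0.2593>−1
Confirm numerically:
  x=-2.523: |R|=0.62537 <1
  x=-1.836: |R|=0.30168 <1
  x=-1.255: |R|=0.27657 <1
  x=-3.530: |R|=1.67555 >1
  x=-3.507: |R|=1.64393 >1
  x=-2.989: |R|=1.02627 >1
Interval (-2.9630, 0).

(-2.9630, 0).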